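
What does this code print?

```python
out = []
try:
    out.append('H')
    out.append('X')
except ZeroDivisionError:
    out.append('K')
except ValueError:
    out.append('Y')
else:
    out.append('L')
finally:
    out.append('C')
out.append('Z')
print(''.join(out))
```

Execution trace: 'H' (try body) → 'X' (try body, no exception) → 'L' (else) → 'C' (finally) → 'Z' (after the try/except). Output: HXLCZ

Answer: HXLCZ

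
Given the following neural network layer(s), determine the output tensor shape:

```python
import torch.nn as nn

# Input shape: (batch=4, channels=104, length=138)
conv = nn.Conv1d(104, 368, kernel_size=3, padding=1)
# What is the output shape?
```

Input: (4, 104, 138) -> Output: (4, 368, 138)

Answer: (4, 368, 138)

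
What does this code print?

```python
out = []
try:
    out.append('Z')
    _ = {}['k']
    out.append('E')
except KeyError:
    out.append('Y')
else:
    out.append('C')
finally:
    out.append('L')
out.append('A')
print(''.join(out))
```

Execution trace: 'Z' (try body) → 'Y' (except KeyError) → 'L' (finally) → 'A' (after the try/except). Output: ZYLA

Answer: ZYLA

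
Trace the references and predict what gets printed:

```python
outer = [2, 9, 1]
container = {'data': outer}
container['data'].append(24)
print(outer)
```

Key concept: dict holds reference to list.
Step by step:
`outer = [2, 9, 1]` → outer = [2, 9, 1]
`container = {'data': outer}` → container = {'data': [2, 9, 1]}
`container['data'].append(24)` → outer = [2, 9, 1, 24]; container = {'data': [2, 9, 1, 24]}
`print(outer)` → prints [2, 9, 1, 24]

Answer: [2, 9, 1, 24]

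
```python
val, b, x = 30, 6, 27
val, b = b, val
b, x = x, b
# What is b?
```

Trace:
`val, b, x = 30, 6, 27` → val = 30; b = 6; x = 27
`val, b = b, val` → val = 6; b = 30
`b, x = x, b` → b = 27; x = 30
So b = 27

Answer: 27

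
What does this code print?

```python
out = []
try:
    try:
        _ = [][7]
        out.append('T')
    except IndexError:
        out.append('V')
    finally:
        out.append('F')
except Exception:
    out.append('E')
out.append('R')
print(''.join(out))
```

Execution trace: 'V' (inner except IndexError) → 'F' (inner finally) → 'R' (after the try/except). Output: VFR

Answer: VFR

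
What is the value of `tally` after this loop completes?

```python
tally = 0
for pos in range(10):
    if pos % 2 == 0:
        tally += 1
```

Count numbers divisible by 2 in range(10)
`tally` takes the values: 0 → 1 → 2 → 3 → 4 → 5

Answer: 5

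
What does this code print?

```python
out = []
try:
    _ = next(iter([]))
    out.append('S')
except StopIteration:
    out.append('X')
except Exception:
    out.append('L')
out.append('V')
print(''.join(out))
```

Execution trace: 'X' (except StopIteration) → 'V' (after the try/except). Output: XV

Answer: XV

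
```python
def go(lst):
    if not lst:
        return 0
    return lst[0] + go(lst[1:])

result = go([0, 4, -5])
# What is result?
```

0 + 4 + (-5) + 0 = -1

Answer: -1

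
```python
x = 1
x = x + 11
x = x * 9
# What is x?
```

Trace:
`x = 1` → x = 1
`x = x + 11` → x = 12
`x = x * 9` → x = 108
So x = 108

Answer: 108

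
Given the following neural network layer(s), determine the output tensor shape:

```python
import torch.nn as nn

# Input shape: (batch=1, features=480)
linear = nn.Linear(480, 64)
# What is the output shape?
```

Input: (1, 480) -> Output: (1, 64)

Answer: (1, 64)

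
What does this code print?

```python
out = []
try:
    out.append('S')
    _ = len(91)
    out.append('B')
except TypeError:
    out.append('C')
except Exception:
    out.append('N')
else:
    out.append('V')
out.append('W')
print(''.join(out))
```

Execution trace: 'S' (try body) → 'C' (except TypeError) → 'W' (after the try/except). Output: SCW

Answer: SCW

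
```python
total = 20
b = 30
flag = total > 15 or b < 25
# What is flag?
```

Trace:
`total = 20` → total = 20
`b = 30` → b = 30
`flag = total > 15 or b < 25` → flag = True
So flag = True

Answer: True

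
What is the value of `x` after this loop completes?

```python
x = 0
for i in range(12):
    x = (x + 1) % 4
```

Increment mod 4, 12 times = 0
`x` takes the values: 0 → 1 → 2 → 3 → 0 → 1 → 2 → 3 → 0 → 1 → 2 → 3 → 0

Answer: 0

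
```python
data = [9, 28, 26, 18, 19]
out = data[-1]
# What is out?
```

Trace:
`data = [9, 28, 26, 18, 19]` → data = [9, 28, 26, 18, 19]
`out = data[-1]` → out = 19
So out = 19

Answer: 19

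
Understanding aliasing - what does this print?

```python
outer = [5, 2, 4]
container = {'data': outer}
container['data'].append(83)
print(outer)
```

Key concept: dict holds reference to list.
Step by step:
`outer = [5, 2, 4]` → outer = [5, 2, 4]
`container = {'data': outer}` → container = {'data': [5, 2, 4]}
`container['data'].append(83)` → outer = [5, 2, 4, 83]; container = {'data': [5, 2, 4, 83]}
`print(outer)` → prints [5, 2, 4, 83]

Answer: [5, 2, 4, 83]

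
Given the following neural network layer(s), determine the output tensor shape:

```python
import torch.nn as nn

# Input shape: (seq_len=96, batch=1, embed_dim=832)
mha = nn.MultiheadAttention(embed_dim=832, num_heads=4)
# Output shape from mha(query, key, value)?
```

Input: (96, 1, 832) -> Output: (96, 1, 832)

Answer: (96, 1, 832)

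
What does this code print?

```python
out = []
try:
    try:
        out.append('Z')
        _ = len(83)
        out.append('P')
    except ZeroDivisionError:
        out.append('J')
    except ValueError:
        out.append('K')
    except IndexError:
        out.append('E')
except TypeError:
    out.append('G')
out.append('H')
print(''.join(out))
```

Execution trace: 'Z' (try body) → 'G' (outer except TypeError) → 'H' (after the try/except). Output: ZGH

Answer: ZGH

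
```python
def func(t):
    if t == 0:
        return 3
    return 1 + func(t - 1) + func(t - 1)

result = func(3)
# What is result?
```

func(t) = 1 + 2·func(t-1), func(0)=3. Closed form: (3+1)·2^3 - 1 = 31.

Answer: 31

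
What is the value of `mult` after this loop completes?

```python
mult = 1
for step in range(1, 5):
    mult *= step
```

4! = 24
`mult` takes the values: 1 → 2 → 6 → 24

Answer: 24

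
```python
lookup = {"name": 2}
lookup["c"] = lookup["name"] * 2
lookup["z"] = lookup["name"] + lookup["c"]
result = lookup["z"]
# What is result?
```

Trace:
`lookup = {"name": 2}` → lookup = {'name': 2}
`lookup["c"] = lookup["name"] * 2` → lookup = {'name': 2, 'c': 4}
`lookup["z"] = lookup["name"] + lookup["c"]` → lookup = {'name': 2, 'c': 4, 'z': 6}
`result = lookup["z"]` → result = 6
So result = 6

Answer: 6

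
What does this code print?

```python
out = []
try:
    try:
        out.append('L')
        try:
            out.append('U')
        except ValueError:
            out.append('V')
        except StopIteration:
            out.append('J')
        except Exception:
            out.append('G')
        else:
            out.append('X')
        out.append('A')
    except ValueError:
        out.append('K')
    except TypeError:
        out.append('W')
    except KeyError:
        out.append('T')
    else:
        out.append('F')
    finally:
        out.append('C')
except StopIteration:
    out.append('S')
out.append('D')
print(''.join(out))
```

Execution trace: 'L' (try body) → 'U' (inner try body, no exception) → 'X' (inner else) → 'A' (try body, no exception) → 'F' (else) → 'C' (finally) → 'D' (after the try/except). Output: LUXAFCD

Answer: LUXAFCD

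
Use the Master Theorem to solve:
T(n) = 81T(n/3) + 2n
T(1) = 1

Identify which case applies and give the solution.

a=81, b=3, f(n)=2n. log_3(81) = 4. Since c=1 < 4, Case 1 applies: T(n) = Θ(n^log_b(a)) = O(n^4).

Answer: O(n^4) - Case 1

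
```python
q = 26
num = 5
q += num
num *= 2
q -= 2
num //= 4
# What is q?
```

Trace:
`q = 26` → q = 26
`num = 5` → num = 5
`q += num` → q = 31
`num *= 2` → num = 10
`q -= 2` → q = 29
`num //= 4` → num = 2
So q = 29

Answer: 29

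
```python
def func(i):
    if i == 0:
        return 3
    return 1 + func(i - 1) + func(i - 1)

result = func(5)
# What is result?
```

func(i) = 1 + 2·func(i-1), func(0)=3. Closed form: (3+1)·2^5 - 1 = 127.

Answer: 127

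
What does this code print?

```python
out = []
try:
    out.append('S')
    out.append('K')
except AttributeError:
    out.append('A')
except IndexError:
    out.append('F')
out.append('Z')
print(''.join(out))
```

Execution trace: 'S' (try body) → 'K' (try body, no exception) → 'Z' (after the try/except). Output: SKZ

Answer: SKZ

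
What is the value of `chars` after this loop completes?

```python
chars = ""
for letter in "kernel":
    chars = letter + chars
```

Reverse 'kernel'
`chars` takes the values: "" → "k" → "ek" → "rek" → "nrek" → "enrek" → "lenrek"

Answer: "lenrek"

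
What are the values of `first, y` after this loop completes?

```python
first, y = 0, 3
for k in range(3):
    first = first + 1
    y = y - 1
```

first goes 0→3, y goes 3→0
`first, y` takes the values: (0, 3) → (1, 3) → (1, 2) → (2, 2) → (2, 1) → (3, 1) → (3, 0)

Answer: 3, 0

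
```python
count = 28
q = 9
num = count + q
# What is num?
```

Trace:
`count = 28` → count = 28
`q = 9` → q = 9
`num = count + q` → num = 37
So num = 37

Answer: 37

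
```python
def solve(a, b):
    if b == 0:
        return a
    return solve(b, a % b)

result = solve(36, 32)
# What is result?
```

solve(36, 32) -> solve(32, 4) -> solve(4, 0) -> 4

Answer: 4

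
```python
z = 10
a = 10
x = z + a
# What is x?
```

Trace:
`z = 10` → z = 10
`a = 10` → a = 10
`x = z + a` → x = 20
So x = 20

Answer: 20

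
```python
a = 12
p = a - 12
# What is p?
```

Trace:
`a = 12` → a = 12
`p = a - 12` → p = 0
So p = 0

Answer: 0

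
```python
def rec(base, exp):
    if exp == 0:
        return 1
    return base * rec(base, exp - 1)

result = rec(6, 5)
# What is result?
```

rec(6, 5) = 6 * 6 * 6 * 6 * 6 = 7776

Answer: 7776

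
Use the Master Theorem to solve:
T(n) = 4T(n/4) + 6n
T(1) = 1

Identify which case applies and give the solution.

a=4, b=4, f(n)=6n. log_4(4) = 1. Since c=1 = 1, Case 2 applies: T(n) = Θ(n^log_b(a) · log n) = O(n log n).

Answer: O(n log n) - Case 2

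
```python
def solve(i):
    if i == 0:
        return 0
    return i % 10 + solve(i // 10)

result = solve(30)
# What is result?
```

Sum of digits of 30: 0 + 3 = 3

Answer: 3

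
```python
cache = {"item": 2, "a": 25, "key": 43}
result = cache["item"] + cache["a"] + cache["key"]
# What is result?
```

Trace:
`cache = {"item": 2, "a": 25, "key": 43}` → cache = {'item': 2, 'a': 25, 'key': 43}
`result = cache["item"] + cache["a"] + cache["key"]` → result = 70
So result = 70

Answer: 70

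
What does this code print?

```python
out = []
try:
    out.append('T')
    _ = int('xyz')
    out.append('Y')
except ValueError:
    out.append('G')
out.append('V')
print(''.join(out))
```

Execution trace: 'T' (try body) → 'G' (except ValueError) → 'V' (after the try/except). Output: TGV

Answer: TGV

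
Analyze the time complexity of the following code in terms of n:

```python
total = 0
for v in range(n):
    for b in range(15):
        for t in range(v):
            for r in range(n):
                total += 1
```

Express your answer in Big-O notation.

Each loop level contributes: n × 1 × n × n. Multiplying the contributions gives O(n^3).

Answer: O(n^3)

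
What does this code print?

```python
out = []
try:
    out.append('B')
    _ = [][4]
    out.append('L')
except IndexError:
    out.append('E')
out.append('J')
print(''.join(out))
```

Execution trace: 'B' (try body) → 'E' (except IndexError) → 'J' (after the try/except). Output: BEJ

Answer: BEJ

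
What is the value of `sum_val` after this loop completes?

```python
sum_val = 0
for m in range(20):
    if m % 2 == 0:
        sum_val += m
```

Sum of even numbers 0 to 19
`sum_val` takes the values: 0 → 2 → 6 → 12 → 20 → 30 → 42 → 56 → 72 → 90

Answer: 90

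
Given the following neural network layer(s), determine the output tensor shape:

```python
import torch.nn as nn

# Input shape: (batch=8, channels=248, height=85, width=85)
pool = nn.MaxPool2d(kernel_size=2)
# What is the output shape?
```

Input: (8, 248, 85, 85) -> Output: (8, 248, 42, 42)

Answer: (8, 248, 42, 42)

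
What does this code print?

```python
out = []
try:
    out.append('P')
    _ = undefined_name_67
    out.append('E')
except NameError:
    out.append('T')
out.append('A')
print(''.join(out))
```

Execution trace: 'P' (try body) → 'T' (except NameError) → 'A' (after the try/except). Output: PTA

Answer: PTA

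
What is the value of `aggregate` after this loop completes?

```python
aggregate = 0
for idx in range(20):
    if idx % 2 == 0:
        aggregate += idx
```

Sum of even numbers 0 to 19
`aggregate` takes the values: 0 → 2 → 6 → 12 → 20 → 30 → 42 → 56 → 72 → 90

Answer: 90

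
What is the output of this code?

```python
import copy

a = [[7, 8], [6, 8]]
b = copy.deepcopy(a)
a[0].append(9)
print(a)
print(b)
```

Key concept: deep copy is fully independent.
Step by step:
`a = [[7, 8], [6, 8]]` → a = [[7, 8], [6, 8]]
`b = copy.deepcopy(a)` → b = [[7, 8], [6, 8]]
`a[0].append(9)` → a = [[7, 8, 9], [6, 8]]
`print(a)` → prints [[7, 8, 9], [6, 8]]
`print(b)` → prints [[7, 8], [6, 8]]

Answer:
[[7, 8, 9], [6, 8]]
[[7, 8], [6, 8]]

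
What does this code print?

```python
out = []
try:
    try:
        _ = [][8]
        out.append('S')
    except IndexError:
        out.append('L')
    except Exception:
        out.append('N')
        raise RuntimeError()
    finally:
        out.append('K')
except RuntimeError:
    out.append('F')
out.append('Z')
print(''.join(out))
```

Execution trace: 'L' (inner except IndexError) → 'K' (inner finally) → 'Z' (after the try/except). Output: LKZ

Answer: LKZ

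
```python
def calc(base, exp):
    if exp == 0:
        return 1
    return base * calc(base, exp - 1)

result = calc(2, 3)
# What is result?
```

calc(2, 3) = 2 * 2 * 2 = 8

Answer: 8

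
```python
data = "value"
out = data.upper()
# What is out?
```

Trace:
`data = "value"` → data = 'value'
`out = data.upper()` → out = 'VALUE'
So out = 'VALUE'

Answer: 'VALUE'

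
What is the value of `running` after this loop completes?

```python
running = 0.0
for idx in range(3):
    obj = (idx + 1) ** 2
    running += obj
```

Sum of squared losses 1² + 2² + ... + 3²
`running` takes the values: 0.0 → 1.0 → 5.0 → 14.0

Answer: 14.0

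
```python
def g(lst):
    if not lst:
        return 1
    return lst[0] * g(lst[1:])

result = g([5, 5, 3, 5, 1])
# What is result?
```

Product over [5, 5, 3, 5, 1] = 5 * 5 * 3 * 5 * 1 = 375

Answer: 375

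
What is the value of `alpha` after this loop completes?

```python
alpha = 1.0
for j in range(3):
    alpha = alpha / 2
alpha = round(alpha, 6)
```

Halving LR 3 times: 1 / 2^3
`alpha` takes the values: 1.0 → 0.5 → 0.25 → 0.125

Answer: 0.125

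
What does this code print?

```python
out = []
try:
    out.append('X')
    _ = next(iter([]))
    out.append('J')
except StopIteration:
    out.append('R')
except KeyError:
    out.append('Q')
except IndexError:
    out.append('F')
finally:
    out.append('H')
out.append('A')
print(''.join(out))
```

Execution trace: 'X' (try body) → 'R' (except StopIteration) → 'H' (finally) → 'A' (after the try/except). Output: XRHA

Answer: XRHA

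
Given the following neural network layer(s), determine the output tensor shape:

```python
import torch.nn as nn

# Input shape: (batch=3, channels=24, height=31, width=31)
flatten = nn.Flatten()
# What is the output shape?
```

Input: (3, 24, 31, 31) -> Output: (3, 23064)

Answer: (3, 23064)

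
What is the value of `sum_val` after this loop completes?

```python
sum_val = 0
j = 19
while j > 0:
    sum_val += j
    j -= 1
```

Sum 19 down to 1
`sum_val` takes the values: 0 → 19 → 37 → 54 → 70 → 85 → 99 → 112 → 124 → 135 → 145 → 154 → 162 → 169 → 175 → 180 → 184 → 187 → 189 → 190

Answer: 190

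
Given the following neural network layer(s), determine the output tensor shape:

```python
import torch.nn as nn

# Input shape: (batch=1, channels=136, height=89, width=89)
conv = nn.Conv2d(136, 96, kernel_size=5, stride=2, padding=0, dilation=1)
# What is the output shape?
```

Input: (1, 136, 89, 89) -> Output: (1, 96, 43, 43)

Answer: (1, 96, 43, 43)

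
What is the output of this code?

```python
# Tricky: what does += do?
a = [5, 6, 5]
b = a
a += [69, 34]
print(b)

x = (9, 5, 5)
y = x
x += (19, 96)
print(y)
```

Key concept: += behavior differs for mutable vs immutable.
Step by step:
`a = [5, 6, 5]` → a = [5, 6, 5]
`b = a` → b = [5, 6, 5] (same object as a)
`a += [69, 34]` → a = [5, 6, 5, 69, 34] (same object as b); b = [5, 6, 5, 69, 34] (same object as a)
`print(b)` → prints [5, 6, 5, 69, 34]
`x = (9, 5, 5)` → x = (9, 5, 5)
`y = x` → y = (9, 5, 5)
`x += (19, 96)` → x = (9, 5, 5, 19, 96)
`print(y)` → prints (9, 5, 5)

Answer:
[5, 6, 5, 69, 34]
(9, 5, 5)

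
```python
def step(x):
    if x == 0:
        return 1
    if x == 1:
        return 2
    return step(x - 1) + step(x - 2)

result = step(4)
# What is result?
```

Build up from base cases: step(0)=1, step(1)=2, step(2)=3, step(3)=5, step(4)=8

Answer: 8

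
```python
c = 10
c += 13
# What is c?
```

Trace:
`c = 10` → c = 10
`c += 13` → c = 23
So c = 23

Answer: 23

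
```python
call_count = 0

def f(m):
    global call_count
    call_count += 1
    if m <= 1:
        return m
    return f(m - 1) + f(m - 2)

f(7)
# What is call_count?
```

Calls(m) = 1 + Calls(m-1) + Calls(m-2); Calls(0)=Calls(1)=1. For m=7 this gives 41.

Answer: 41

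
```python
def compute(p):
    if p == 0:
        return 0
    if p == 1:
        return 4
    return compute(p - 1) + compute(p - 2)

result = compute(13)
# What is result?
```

Build up from base cases: compute(0)=0, compute(1)=4, compute(2)=4, compute(3)=8, compute(4)=12, compute(5)=20, compute(6)=32, ..., compute(13)=932

Answer: 932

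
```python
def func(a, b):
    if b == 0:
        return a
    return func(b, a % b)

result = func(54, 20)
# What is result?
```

func(54, 20) -> func(20, 14) -> func(14, 6) -> func(6, 2) -> func(2, 0) -> 2

Answer: 2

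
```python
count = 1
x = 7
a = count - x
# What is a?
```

Trace:
`count = 1` → count = 1
`x = 7` → x = 7
`a = count - x` → a = -6
So a = -6

Answer: -6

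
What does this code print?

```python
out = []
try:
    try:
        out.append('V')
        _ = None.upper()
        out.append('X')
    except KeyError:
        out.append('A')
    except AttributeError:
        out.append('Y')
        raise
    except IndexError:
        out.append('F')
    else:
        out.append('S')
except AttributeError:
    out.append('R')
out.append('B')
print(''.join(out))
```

Execution trace: 'V' (inner try body) → 'Y' (inner except AttributeError) → 'R' (outer except AttributeError) → 'B' (after the try/except). Output: VYRB

Answer: VYRB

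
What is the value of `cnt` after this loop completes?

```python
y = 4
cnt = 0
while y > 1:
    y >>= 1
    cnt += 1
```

Count right shifts until 1
`cnt` takes the values: 0 → 1 → 2

Answer: 2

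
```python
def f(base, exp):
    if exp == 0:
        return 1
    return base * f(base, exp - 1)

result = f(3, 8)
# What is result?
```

f(3, 8) = 3 * 3 * 3 * 3 * 3 * 3 * 3 * 3 = 6561

Answer: 6561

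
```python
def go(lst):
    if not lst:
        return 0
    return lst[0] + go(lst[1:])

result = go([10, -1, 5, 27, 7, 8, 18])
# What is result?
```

10 + (-1) + 5 + 27 + 7 + 8 + 18 + 0 = 74

Answer: 74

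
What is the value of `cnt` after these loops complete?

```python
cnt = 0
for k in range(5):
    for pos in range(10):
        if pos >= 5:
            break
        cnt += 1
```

Inner breaks at 5, outer runs 5 times
`cnt` takes the values: 0 → 1 → 2 → 3 → 4 → 5 → 6 → 7 → 8 → 9 → 10 → 11 → 12 → 13 → 14 → 15 → 16 → 17 → 18 → 19 → 20 → 21 → 22 → 23 → 24 → 25

Answer: 25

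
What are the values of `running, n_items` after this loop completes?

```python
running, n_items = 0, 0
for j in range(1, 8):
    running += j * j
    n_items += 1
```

Sum of squares and count
`running, n_items` takes the values: (0, 0) → (1, 0) → (1, 1) → (5, 1) → (5, 2) → (14, 2) → (14, 3) → (30, 3) → (30, 4) → (55, 4) → (55, 5) → (91, 5) → (91, 6) → (140, 6) → (140, 7)

Answer: 140, 7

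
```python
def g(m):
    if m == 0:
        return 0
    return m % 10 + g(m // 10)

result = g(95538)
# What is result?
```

Sum of digits of 95538: 8 + 3 + 5 + 5 + 9 = 30

Answer: 30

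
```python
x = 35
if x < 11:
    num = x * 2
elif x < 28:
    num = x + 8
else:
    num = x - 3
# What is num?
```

Trace:
`x = 35` → x = 35
`if x < 11: ...` → x < 11 is False, x < 28 is False, take else branch → num = 32
So num = 32

Answer: 32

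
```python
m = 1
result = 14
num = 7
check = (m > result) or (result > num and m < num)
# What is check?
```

Trace:
`m = 1` → m = 1
`result = 14` → result = 14
`num = 7` → num = 7
`check = (m > result) or (result > num and m < num)` → check = True
So check = True

Answer: True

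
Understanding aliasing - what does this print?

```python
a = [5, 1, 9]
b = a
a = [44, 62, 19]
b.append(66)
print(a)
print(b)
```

Key concept: rebinding vs mutation: a is rebound to a new list, b still points at the original.
Step by step:
`a = [5, 1, 9]` → a = [5, 1, 9]
`b = a` → b = [5, 1, 9] (same object as a)
`a = [44, 62, 19]` → a = [44, 62, 19]
`b.append(66)` → b = [5, 1, 9, 66]
`print(a)` → prints [44, 62, 19]
`print(b)` → prints [5, 1, 9, 66]

Answer:
[44, 62, 19]
[5, 1, 9, 66]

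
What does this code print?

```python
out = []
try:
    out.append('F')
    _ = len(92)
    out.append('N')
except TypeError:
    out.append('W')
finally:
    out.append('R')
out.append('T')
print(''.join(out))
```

Execution trace: 'F' (try body) → 'W' (except TypeError) → 'R' (finally) → 'T' (after the try/except). Output: FWRT

Answer: FWRT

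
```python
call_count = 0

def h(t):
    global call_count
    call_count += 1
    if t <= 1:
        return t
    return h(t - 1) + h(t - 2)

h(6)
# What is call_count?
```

Calls(t) = 1 + Calls(t-1) + Calls(t-2); Calls(0)=Calls(1)=1. For t=6 this gives 25.

Answer: 25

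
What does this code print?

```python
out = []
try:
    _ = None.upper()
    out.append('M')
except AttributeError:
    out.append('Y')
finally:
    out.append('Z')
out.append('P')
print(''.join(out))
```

Execution trace: 'Y' (except AttributeError) → 'Z' (finally) → 'P' (after the try/except). Output: YZP

Answer: YZP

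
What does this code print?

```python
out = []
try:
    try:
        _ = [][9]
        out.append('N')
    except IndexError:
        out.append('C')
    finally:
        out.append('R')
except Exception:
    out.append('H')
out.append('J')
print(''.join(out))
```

Execution trace: 'C' (inner except IndexError) → 'R' (inner finally) → 'J' (after the try/except). Output: CRJ

Answer: CRJ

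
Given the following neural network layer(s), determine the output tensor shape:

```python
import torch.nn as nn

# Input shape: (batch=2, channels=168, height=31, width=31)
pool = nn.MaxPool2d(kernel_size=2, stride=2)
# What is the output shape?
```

Input: (2, 168, 31, 31) -> Output: (2, 168, 15, 15)

Answer: (2, 168, 15, 15)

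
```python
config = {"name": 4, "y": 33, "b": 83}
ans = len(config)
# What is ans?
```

Trace:
`config = {"name": 4, "y": 33, "b": 83}` → config = {'name': 4, 'y': 33, 'b': 83}
`ans = len(config)` → ans = 3
So ans = 3

Answer: 3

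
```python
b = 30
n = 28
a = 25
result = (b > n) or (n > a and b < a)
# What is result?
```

Trace:
`b = 30` → b = 30
`n = 28` → n = 28
`a = 25` → a = 25
`result = (b > n) or (n > a and b < a)` → result = True
So result = True

Answer: True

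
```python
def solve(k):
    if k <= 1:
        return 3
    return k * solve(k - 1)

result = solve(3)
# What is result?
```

solve(3) = 3 * 2 * 3 = 18

Answer: 18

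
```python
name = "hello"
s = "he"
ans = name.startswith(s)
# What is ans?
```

Trace:
`name = "hello"` → name = 'hello'
`s = "he"` → s = 'he'
`ans = name.startswith(s)` → ans = True
So ans = True

Answer: True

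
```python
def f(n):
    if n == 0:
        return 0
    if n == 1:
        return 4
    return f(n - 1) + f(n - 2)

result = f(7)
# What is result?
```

Build up from base cases: f(0)=0, f(1)=4, f(2)=4, f(3)=8, f(4)=12, f(5)=20, f(6)=32, ..., f(7)=52

Answer: 52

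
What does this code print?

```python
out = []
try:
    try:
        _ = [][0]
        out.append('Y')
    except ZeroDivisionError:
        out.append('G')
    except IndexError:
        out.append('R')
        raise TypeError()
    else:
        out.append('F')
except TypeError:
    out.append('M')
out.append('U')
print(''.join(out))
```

Execution trace: 'R' (except IndexError) → 'M' (outer except TypeError) → 'U' (after the try/except). Output: RMU

Answer: RMU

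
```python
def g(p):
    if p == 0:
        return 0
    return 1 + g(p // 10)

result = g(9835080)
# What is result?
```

Count of digits of 9835080: 7

Answer: 7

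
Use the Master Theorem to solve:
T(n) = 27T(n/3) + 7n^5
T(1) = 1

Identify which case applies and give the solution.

a=27, b=3, f(n)=7n^5. log_3(27) = 3. Since c=5 > 3 and the regularity condition holds (27(n/3)^5 = (27/3^5)n^5 with 27/3^5 < 1), Case 3 applies: T(n) = Θ(f(n)) = O(n^5).

Answer: O(n^5) - Case 3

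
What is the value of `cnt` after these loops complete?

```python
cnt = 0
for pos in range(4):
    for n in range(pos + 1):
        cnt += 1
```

Triangle: 1 + 2 + ... + 4
`cnt` takes the values: 0 → 1 → 2 → 3 → 4 → 5 → 6 → 7 → 8 → 9 → 10

Answer: 10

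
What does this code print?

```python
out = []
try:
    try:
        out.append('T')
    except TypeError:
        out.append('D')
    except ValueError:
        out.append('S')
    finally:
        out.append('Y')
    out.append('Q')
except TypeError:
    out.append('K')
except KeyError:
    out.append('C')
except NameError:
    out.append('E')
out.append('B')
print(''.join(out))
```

Execution trace: 'T' (inner try body, no exception) → 'Y' (inner finally) → 'Q' (try body, no exception) → 'B' (after the try/except). Output: TYQB

Answer: TYQB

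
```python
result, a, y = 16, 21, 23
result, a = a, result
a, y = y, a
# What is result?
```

Trace:
`result, a, y = 16, 21, 23` → result = 16; a = 21; y = 23
`result, a = a, result` → result = 21; a = 16
`a, y = y, a` → a = 23; y = 16
So result = 21

Answer: 21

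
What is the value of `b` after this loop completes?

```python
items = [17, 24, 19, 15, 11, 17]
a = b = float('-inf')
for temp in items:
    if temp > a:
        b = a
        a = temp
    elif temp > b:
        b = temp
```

Second largest (with repeats) in [17, 24, 19, 15, 11, 17]
`b` takes the values: -inf → 17 → 19

Answer: 19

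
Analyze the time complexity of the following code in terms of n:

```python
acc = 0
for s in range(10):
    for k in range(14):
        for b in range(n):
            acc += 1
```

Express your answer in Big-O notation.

Each loop level contributes: 1 × 1 × n. Multiplying the contributions gives O(n).

Answer: O(n)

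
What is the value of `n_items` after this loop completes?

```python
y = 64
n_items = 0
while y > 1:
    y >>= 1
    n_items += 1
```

Count right shifts until 1
`n_items` takes the values: 0 → 1 → 2 → 3 → 4 → 5 → 6

Answer: 6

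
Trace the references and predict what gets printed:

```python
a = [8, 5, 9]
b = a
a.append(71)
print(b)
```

Key concept: basic list aliasing.
Step by step:
`a = [8, 5, 9]` → a = [8, 5, 9]
`b = a` → b = [8, 5, 9] (same object as a)
`a.append(71)` → a = [8, 5, 9, 71] (same object as b); b = [8, 5, 9, 71] (same object as a)
`print(b)` → prints [8, 5, 9, 71]

Answer: [8, 5, 9, 71]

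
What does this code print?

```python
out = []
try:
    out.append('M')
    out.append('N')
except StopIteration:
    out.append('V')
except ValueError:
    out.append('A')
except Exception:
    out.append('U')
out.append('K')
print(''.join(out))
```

Execution trace: 'M' (try body) → 'N' (try body, no exception) → 'K' (after the try/except). Output: MNK

Answer: MNK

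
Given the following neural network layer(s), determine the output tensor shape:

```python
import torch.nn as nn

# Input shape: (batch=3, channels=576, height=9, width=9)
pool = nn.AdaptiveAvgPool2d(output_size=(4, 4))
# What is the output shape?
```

Input: (3, 576, 9, 9) -> Output: (3, 576, 4, 4)

Answer: (3, 576, 4, 4)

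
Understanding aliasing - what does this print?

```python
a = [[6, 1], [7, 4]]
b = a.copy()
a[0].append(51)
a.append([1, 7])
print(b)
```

Key concept: shallow copy with nested lists.
Step by step:
`a = [[6, 1], [7, 4]]` → a = [[6, 1], [7, 4]]
`b = a.copy()` → b = [[6, 1], [7, 4]]
`a[0].append(51)` → a = [[6, 1, 51], [7, 4]]; b = [[6, 1, 51], [7, 4]]
`a.append([1, 7])` → a = [[6, 1, 51], [7, 4], [1, 7]]
`print(b)` → prints [[6, 1, 51], [7, 4]]

Answer: [[6, 1, 51], [7, 4]]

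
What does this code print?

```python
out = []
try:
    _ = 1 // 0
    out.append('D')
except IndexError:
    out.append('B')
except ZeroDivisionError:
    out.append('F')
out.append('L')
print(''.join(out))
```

Execution trace: 'F' (except ZeroDivisionError) → 'L' (after the try/except). Output: FL

Answer: FL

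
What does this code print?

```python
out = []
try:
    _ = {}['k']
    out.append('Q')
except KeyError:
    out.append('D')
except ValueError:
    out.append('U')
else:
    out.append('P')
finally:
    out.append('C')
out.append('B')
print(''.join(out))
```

Execution trace: 'D' (except KeyError) → 'C' (finally) → 'B' (after the try/except). Output: DCB

Answer: DCB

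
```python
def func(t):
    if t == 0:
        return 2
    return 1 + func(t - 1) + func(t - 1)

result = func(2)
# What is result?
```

func(t) = 1 + 2·func(t-1), func(0)=2. Closed form: (2+1)·2^2 - 1 = 11.

Answer: 11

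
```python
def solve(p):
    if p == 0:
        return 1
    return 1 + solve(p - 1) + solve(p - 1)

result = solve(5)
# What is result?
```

solve(p) = 1 + 2·solve(p-1), solve(0)=1. Closed form: (1+1)·2^5 - 1 = 63.

Answer: 63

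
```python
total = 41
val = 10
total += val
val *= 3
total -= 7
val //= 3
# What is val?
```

Trace:
`total = 41` → total = 41
`val = 10` → val = 10
`total += val` → total = 51
`val *= 3` → val = 30
`total -= 7` → total = 44
`val //= 3` → val = 10
So val = 10

Answer: 10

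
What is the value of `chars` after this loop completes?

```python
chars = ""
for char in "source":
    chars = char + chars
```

Reverse 'source'
`chars` takes the values: "" → "s" → "os" → "uos" → "ruos" → "cruos" → "ecruos"

Answer: "ecruos"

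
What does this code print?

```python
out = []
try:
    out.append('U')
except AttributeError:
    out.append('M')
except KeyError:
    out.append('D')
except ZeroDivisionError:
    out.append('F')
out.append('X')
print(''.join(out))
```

Execution trace: 'U' (try body, no exception) → 'X' (after the try/except). Output: UX

Answer: UX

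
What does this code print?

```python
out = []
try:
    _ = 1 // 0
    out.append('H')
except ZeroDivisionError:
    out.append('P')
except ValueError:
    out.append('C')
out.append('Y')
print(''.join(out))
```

Execution trace: 'P' (except ZeroDivisionError) → 'Y' (after the try/except). Output: PY

Answer: PY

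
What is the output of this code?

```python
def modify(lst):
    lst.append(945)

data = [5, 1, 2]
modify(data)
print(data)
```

Key concept: function modifies passed list.
Step by step:
`data = [5, 1, 2]` → data = [5, 1, 2]
`modify(data)` → data = [5, 1, 2, 945]
`print(data)` → prints [5, 1, 2, 945]

Answer: [5, 1, 2, 945]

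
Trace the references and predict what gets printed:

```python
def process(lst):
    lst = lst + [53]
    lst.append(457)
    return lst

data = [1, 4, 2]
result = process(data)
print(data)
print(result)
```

Key concept: rebinding parameter vs mutation.
Step by step:
`data = [1, 4, 2]` → data = [1, 4, 2]
`result = process(data)` → result = [1, 4, 2, 53, 457]
`print(data)` → prints [1, 4, 2]
`print(result)` → prints [1, 4, 2, 53, 457]

Answer:
[1, 4, 2]
[1, 4, 2, 53, 457]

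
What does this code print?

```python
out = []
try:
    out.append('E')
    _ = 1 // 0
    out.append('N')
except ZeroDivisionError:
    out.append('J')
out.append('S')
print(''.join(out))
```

Execution trace: 'E' (try body) → 'J' (except ZeroDivisionError) → 'S' (after the try/except). Output: EJS

Answer: EJS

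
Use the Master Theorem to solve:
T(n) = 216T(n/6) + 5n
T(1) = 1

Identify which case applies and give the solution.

a=216, b=6, f(n)=5n. log_6(216) = 3. Since c=1 < 3, Case 1 applies: T(n) = Θ(n^log_b(a)) = O(n^3).

Answer: O(n^3) - Case 1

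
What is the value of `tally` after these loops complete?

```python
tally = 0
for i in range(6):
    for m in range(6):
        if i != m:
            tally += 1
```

6² - 6 (exclude diagonal)
`tally` takes the values: 0 → 1 → 2 → 3 → 4 → 5 → 6 → 7 → 8 → 9 → 10 → 11 → 12 → 13 → 14 → 15 → 16 → 17 → 18 → 19 → 20 → 21 → 22 → 23 → 24 → 25 → 26 → 27 → 28 → 29 → 30

Answer: 30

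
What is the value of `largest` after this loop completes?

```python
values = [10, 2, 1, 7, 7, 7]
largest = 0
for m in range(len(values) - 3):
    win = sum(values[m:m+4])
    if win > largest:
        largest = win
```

Max sum of 4-element window in [10, 2, 1, 7, 7, 7]
`largest` takes the values: 0 → 20 → 22

Answer: 22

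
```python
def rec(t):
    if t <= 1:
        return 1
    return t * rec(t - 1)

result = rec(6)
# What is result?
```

rec(6) = 6 * 5 * 4 * 3 * 2 * 1 = 720

Answer: 720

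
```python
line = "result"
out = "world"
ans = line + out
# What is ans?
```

Trace:
`line = "result"` → line = 'result'
`out = "world"` → out = 'world'
`ans = line + out` → ans = 'resultworld'
So ans = 'resultworld'

Answer: 'resultworld'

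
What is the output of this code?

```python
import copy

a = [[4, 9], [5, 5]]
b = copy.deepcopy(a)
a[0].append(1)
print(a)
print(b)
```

Key concept: deep copy is fully independent.
Step by step:
`a = [[4, 9], [5, 5]]` → a = [[4, 9], [5, 5]]
`b = copy.deepcopy(a)` → b = [[4, 9], [5, 5]]
`a[0].append(1)` → a = [[4, 9, 1], [5, 5]]
`print(a)` → prints [[4, 9, 1], [5, 5]]
`print(b)` → prints [[4, 9], [5, 5]]

Answer:
[[4, 9, 1], [5, 5]]
[[4, 9], [5, 5]]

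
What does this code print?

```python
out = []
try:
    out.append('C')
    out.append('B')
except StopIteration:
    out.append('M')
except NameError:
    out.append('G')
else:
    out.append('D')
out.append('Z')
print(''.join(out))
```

Execution trace: 'C' (try body) → 'B' (try body, no exception) → 'D' (else) → 'Z' (after the try/except). Output: CBDZ

Answer: CBDZ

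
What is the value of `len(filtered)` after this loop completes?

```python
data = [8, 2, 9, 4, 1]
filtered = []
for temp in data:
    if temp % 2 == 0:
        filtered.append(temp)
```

Count even numbers in [8, 2, 9, 4, 1]
`filtered` takes the values: [] → [8] → [8, 2] → [8, 2, 4]
So `len(filtered)` = 3

Answer: 3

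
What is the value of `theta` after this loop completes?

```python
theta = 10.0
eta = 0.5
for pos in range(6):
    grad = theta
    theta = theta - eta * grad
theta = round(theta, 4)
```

Gradient descent: w = 10.0 * (1 - 0.5)^6
`theta` takes the values: 10.0 → 5.0 → 2.5 → 1.25 → 0.625 → 0.3125 → 0.15625 → 0.1562

Answer: 0.1562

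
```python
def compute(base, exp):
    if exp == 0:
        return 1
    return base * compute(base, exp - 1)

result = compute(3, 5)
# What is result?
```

compute(3, 5) = 3 * 3 * 3 * 3 * 3 = 243

Answer: 243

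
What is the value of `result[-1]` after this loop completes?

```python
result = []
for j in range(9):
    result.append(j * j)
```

Last element of squares 0 to 8
`result` takes the values: [] → [0] → [0, 1] → [0, 1, 4] → [0, 1, 4, 9] → [0, 1, 4, 9, 16] → [0, 1, 4, 9, 16, 25] → [0, 1, 4, 9, 16, 25, 36] → [0, 1, 4, 9, 16, 25, 36, 49] → [0, 1, 4, 9, 16, 25, 36, 49, 64]
So `result[-1]` = 64

Answer: 64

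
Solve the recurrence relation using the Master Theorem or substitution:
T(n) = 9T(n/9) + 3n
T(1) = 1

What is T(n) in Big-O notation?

By Master Theorem: a=9, b=9, f(n)=3n. Since log_9(9) = 1 and f(n) = Θ(n^1), Case 2 applies. T(n) = O(n log n).

Answer: O(n log n)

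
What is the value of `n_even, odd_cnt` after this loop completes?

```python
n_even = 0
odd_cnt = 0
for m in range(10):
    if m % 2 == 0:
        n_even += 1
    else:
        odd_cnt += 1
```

Count evens and odds in range(10)
`n_even, odd_cnt` takes the values: (0, 0) → (1, 0) → (1, 1) → (2, 1) → (2, 2) → (3, 2) → (3, 3) → (4, 3) → (4, 4) → (5, 4) → (5, 5)

Answer: 5, 5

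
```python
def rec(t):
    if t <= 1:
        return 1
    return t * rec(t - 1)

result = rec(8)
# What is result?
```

rec(8) = 8 * 7 * 6 * 5 * 4 * 3 * 2 * 1 = 40320

Answer: 40320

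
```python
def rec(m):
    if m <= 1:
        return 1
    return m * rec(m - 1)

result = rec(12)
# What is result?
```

rec(12) = 12 * 11 * 10 * 9 * 8 * 7 * 6 * 5 * 4 * 3 * 2 * 1 = 479001600

Answer: 479001600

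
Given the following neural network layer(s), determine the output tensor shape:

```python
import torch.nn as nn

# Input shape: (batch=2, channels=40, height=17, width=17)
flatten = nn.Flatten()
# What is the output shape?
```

Input: (2, 40, 17, 17) -> Output: (2, 11560)

Answer: (2, 11560)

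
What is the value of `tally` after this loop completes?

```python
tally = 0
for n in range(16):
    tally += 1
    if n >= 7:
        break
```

Loop breaks when n reaches 7, tally is 8
`tally` takes the values: 0 → 1 → 2 → 3 → 4 → 5 → 6 → 7 → 8

Answer: 8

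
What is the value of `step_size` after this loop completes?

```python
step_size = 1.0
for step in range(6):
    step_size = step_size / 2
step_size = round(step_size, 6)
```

Halving LR 6 times: 1 / 2^6
`step_size` takes the values: 1.0 → 0.5 → 0.25 → 0.125 → 0.0625 → 0.03125 → 0.015625

Answer: 0.015625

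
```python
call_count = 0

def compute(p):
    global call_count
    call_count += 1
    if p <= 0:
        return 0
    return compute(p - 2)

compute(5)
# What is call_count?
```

Linear recursion stepping by 2: 4 calls from p=5 down to ≤0.

Answer: 4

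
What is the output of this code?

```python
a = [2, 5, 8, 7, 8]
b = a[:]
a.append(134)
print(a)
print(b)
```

Key concept: slice [:] creates copy.
Step by step:
`a = [2, 5, 8, 7, 8]` → a = [2, 5, 8, 7, 8]
`b = a[:]` → b = [2, 5, 8, 7, 8]
`a.append(134)` → a = [2, 5, 8, 7, 8, 134]
`print(a)` → prints [2, 5, 8, 7, 8, 134]
`print(b)` → prints [2, 5, 8, 7, 8]

Answer:
[2, 5, 8, 7, 8, 134]
[2, 5, 8, 7, 8]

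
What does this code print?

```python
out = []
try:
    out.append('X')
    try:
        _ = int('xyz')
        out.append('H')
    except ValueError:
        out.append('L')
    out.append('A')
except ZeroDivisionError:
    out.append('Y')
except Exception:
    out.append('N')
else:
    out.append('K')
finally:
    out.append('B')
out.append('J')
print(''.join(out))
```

Execution trace: 'X' (try body) → 'L' (inner except ValueError) → 'A' (try body, no exception) → 'K' (else) → 'B' (finally) → 'J' (after the try/except). Output: XLAKBJ

Answer: XLAKBJ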